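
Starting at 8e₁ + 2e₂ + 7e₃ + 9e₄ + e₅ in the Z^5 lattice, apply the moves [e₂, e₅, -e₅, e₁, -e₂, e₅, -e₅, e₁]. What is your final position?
(10, 2, 7, 9, 1)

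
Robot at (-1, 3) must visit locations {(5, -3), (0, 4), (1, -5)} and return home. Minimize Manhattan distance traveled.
30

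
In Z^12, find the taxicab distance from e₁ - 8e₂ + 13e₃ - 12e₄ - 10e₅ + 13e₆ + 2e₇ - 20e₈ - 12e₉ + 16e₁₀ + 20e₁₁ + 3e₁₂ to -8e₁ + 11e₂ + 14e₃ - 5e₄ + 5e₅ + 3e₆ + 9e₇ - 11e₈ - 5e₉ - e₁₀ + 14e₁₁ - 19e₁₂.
129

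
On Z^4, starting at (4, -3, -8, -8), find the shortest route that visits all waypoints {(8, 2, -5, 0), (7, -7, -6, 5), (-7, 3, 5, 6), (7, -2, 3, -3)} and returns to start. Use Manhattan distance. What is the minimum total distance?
120
(one optimal route: (4, -3, -8, -8) → (7, -7, -6, 5) → (8, 2, -5, 0) → (-7, 3, 5, 6) → (7, -2, 3, -3) → (4, -3, -8, -8))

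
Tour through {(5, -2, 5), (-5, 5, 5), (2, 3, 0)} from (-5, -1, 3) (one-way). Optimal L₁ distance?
35
(one optimal route: (-5, -1, 3) → (-5, 5, 5) → (2, 3, 0) → (5, -2, 5))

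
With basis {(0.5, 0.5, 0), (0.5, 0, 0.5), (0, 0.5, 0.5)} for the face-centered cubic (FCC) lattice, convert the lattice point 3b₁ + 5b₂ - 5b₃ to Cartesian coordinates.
(4, -1, 0)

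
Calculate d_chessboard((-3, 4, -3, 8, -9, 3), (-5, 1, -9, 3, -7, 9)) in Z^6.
6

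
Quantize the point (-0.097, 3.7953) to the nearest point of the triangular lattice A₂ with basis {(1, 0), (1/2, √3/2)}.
(0, 3.464)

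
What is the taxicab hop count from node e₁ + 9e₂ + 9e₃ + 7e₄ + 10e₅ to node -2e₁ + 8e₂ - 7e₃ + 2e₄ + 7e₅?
28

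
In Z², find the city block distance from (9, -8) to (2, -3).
12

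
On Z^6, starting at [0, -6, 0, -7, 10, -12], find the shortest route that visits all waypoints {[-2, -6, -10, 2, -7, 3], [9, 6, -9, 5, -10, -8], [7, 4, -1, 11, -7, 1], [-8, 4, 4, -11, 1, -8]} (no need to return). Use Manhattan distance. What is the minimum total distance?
167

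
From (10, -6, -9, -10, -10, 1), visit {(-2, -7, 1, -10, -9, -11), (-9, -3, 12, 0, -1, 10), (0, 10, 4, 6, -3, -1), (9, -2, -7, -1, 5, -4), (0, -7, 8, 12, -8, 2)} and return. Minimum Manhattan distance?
260
(one optimal route: (10, -6, -9, -10, -10, 1) → (-2, -7, 1, -10, -9, -11) → (0, -7, 8, 12, -8, 2) → (-9, -3, 12, 0, -1, 10) → (0, 10, 4, 6, -3, -1) → (9, -2, -7, -1, 5, -4) → (10, -6, -9, -10, -10, 1))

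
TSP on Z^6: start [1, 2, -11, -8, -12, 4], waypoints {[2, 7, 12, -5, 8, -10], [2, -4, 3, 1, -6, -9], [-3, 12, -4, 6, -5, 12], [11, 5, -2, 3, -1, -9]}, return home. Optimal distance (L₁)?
234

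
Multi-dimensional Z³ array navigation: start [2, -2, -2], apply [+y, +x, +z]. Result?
(3, -1, -1)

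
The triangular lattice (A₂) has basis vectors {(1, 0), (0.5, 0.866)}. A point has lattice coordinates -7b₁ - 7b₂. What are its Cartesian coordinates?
(-10.5, -6.062)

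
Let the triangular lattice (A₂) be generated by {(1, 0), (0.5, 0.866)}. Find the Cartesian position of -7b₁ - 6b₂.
(-10, -5.196)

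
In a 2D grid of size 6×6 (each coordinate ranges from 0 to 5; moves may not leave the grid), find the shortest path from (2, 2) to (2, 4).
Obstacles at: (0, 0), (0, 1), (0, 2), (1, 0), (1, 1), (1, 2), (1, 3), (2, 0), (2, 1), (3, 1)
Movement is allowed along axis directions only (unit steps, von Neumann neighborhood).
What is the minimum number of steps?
2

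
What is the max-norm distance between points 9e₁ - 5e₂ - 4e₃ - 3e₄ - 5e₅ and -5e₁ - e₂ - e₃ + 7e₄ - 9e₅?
14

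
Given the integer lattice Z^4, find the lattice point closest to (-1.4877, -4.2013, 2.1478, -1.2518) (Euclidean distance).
(-1, -4, 2, -1)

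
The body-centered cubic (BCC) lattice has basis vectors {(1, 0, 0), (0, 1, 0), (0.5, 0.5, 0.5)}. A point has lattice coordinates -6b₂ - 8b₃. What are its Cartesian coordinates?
(-4, -10, -4)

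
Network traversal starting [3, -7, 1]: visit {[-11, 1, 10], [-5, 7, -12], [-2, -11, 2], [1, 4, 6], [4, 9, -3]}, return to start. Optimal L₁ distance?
126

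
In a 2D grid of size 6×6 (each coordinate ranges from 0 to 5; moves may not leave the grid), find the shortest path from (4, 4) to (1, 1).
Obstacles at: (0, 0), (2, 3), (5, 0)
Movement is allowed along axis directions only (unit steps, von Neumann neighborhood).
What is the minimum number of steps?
6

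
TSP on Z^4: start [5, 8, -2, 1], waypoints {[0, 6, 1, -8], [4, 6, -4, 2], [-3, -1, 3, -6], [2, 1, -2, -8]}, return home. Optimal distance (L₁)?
72
(one optimal route: (5, 8, -2, 1) → (0, 6, 1, -8) → (-3, -1, 3, -6) → (2, 1, -2, -8) → (4, 6, -4, 2) → (5, 8, -2, 1))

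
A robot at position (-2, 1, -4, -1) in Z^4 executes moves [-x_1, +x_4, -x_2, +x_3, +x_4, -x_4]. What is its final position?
(-3, 0, -3, 0)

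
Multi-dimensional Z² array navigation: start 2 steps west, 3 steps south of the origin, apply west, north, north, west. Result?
(-4, -1)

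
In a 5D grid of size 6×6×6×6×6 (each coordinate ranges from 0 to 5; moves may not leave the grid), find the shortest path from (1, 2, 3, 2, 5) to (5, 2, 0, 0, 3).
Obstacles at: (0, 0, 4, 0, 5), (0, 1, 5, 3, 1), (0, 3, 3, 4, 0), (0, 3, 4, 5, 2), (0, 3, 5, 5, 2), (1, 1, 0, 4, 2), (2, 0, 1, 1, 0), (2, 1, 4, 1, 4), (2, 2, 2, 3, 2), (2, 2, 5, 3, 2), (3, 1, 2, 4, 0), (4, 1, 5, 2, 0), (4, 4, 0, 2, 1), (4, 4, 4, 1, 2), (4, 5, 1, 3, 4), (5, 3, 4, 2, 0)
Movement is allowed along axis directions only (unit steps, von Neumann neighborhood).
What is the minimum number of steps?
11
(one shortest path: (1, 2, 3, 2, 5) → (2, 2, 3, 2, 5) → (3, 2, 3, 2, 5) → (4, 2, 3, 2, 5) → (5, 2, 3, 2, 5) → (5, 2, 2, 2, 5) → (5, 2, 1, 2, 5) → (5, 2, 0, 2, 5) → (5, 2, 0, 1, 5) → (5, 2, 0, 0, 5) → (5, 2, 0, 0, 4) → (5, 2, 0, 0, 3))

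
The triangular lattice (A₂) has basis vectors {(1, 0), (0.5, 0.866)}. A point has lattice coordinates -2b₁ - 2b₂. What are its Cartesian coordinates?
(-3, -1.732)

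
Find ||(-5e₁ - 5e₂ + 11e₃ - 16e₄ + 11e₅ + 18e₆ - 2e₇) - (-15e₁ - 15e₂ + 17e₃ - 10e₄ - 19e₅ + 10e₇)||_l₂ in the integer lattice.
40.4969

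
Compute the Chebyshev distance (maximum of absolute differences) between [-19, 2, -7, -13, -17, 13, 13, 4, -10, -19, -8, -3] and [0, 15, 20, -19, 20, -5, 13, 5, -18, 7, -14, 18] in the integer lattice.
37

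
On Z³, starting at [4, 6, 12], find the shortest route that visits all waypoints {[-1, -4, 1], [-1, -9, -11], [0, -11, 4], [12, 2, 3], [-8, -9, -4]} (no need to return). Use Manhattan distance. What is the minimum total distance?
85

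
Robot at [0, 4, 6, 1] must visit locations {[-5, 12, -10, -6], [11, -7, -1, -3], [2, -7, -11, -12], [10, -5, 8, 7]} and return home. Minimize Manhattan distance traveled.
146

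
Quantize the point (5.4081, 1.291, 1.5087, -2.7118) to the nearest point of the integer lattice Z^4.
(5, 1, 2, -3)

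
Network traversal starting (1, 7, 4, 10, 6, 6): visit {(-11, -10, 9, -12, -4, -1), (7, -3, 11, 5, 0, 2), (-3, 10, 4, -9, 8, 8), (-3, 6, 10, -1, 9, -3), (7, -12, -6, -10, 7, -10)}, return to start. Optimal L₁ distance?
266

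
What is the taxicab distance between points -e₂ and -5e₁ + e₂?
7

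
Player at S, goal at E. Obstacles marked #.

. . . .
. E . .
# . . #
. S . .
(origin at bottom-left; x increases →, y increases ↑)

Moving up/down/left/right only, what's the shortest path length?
2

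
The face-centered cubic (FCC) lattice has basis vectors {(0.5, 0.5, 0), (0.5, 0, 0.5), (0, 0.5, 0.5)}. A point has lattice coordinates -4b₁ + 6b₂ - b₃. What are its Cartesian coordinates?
(1, -2.5, 2.5)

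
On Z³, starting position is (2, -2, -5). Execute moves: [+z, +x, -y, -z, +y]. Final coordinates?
(3, -2, -5)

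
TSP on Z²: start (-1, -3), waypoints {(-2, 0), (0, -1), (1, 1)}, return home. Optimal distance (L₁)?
14
(one optimal route: (-1, -3) → (-2, 0) → (1, 1) → (0, -1) → (-1, -3))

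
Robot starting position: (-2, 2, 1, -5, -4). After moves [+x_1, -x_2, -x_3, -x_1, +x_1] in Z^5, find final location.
(-1, 1, 0, -5, -4)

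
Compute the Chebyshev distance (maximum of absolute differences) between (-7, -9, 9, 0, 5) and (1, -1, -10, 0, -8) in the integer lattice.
19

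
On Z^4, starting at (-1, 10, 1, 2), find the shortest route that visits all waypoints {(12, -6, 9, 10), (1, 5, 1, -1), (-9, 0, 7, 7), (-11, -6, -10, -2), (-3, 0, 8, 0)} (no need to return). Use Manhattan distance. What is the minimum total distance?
125
(one optimal route: (-1, 10, 1, 2) → (1, 5, 1, -1) → (-11, -6, -10, -2) → (-9, 0, 7, 7) → (-3, 0, 8, 0) → (12, -6, 9, 10))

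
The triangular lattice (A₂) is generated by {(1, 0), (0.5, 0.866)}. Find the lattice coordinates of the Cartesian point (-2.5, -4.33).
-5b₂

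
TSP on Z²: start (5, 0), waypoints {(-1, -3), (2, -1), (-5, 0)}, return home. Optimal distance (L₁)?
26
(one optimal route: (5, 0) → (2, -1) → (-1, -3) → (-5, 0) → (5, 0))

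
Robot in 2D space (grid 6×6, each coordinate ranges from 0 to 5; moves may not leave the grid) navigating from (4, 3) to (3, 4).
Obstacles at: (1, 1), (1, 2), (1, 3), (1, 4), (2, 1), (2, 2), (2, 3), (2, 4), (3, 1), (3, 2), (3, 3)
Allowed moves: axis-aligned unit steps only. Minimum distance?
2
(one shortest path: (4, 3) → (4, 4) → (3, 4))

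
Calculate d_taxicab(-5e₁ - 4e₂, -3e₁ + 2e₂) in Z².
8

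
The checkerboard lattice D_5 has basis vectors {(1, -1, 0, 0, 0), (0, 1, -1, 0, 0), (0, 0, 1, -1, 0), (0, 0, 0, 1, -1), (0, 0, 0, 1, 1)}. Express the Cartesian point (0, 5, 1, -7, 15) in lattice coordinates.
5b₂ + 6b₃ - 8b₄ + 7b₅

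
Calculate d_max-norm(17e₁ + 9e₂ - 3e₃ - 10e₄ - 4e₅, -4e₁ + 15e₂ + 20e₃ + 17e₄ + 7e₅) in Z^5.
27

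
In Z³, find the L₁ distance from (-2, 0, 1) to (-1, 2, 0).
4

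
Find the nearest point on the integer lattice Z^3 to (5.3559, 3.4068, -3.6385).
(5, 3, -4)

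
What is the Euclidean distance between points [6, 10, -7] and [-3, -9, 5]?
24.2074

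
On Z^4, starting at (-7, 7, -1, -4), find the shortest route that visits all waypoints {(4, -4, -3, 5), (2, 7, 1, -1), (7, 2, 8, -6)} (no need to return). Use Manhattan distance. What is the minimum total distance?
67
(one optimal route: (-7, 7, -1, -4) → (2, 7, 1, -1) → (7, 2, 8, -6) → (4, -4, -3, 5))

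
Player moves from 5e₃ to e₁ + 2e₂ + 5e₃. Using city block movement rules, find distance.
3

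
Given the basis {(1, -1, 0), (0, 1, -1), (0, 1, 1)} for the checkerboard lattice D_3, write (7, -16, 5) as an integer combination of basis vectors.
7b₁ - 7b₂ - 2b₃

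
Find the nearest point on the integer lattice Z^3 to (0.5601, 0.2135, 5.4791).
(1, 0, 5)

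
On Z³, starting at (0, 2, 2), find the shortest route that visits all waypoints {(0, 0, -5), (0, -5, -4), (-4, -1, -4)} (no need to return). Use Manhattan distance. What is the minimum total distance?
23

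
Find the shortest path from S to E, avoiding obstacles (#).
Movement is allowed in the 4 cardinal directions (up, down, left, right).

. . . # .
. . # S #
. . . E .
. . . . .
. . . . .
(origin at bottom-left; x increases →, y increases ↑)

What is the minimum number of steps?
1
(one shortest path: (3, 3) → (3, 2))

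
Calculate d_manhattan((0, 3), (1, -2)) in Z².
6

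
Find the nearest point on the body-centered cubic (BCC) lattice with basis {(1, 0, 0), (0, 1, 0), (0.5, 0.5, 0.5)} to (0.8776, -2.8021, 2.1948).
(1, -3, 2)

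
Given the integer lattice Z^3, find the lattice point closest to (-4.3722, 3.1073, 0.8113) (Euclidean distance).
(-4, 3, 1)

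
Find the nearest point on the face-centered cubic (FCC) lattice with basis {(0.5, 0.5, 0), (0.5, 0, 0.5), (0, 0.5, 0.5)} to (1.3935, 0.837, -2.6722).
(1.5, 1, -2.5)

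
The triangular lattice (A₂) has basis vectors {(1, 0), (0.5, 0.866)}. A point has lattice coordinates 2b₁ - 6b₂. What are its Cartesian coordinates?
(-1, -5.196)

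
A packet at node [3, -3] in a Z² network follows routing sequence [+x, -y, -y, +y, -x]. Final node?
(3, -4)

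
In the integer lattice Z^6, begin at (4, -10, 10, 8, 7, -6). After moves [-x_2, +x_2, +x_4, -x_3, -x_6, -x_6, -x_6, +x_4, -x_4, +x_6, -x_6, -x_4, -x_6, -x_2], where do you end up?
(4, -11, 9, 8, 7, -10)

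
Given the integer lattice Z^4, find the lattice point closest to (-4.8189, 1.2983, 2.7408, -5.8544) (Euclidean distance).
(-5, 1, 3, -6)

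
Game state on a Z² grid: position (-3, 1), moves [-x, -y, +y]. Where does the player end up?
(-4, 1)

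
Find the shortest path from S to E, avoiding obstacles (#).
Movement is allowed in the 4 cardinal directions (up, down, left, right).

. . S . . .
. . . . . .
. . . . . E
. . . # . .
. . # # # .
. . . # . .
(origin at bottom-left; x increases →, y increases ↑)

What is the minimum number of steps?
5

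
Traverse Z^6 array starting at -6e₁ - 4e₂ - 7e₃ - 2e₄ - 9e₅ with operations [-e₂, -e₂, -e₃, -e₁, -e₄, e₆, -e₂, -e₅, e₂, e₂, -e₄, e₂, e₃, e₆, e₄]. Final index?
(-7, -4, -7, -3, -10, 2)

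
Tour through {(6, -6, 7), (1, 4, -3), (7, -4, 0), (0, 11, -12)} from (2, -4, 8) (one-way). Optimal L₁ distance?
51
(one optimal route: (2, -4, 8) → (6, -6, 7) → (7, -4, 0) → (1, 4, -3) → (0, 11, -12))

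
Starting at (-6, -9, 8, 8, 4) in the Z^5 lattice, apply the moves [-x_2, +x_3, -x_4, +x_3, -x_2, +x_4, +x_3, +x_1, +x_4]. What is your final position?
(-5, -11, 11, 9, 4)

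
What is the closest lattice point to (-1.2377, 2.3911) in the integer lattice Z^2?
(-1, 2)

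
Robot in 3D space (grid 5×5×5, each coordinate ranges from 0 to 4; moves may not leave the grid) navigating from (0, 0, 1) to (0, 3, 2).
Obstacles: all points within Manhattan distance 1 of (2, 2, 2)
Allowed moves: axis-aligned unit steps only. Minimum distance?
4
(one shortest path: (0, 0, 1) → (0, 1, 1) → (0, 2, 1) → (0, 3, 1) → (0, 3, 2))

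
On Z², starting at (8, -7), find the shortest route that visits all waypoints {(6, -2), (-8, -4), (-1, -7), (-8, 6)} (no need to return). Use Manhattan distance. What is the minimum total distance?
39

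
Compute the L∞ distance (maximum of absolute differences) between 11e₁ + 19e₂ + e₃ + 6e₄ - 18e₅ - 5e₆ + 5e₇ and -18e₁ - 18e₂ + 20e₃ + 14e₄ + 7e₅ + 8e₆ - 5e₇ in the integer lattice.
37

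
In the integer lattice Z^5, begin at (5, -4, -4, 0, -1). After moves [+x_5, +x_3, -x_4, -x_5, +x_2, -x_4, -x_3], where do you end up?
(5, -3, -4, -2, -1)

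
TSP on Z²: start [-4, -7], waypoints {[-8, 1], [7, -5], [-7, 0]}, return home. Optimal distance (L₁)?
46
(one optimal route: (-4, -7) → (-8, 1) → (-7, 0) → (7, -5) → (-4, -7))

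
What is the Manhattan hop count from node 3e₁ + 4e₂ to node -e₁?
8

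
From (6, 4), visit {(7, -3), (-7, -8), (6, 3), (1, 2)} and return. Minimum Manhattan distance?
52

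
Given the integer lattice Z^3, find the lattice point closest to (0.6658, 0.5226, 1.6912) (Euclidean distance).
(1, 1, 2)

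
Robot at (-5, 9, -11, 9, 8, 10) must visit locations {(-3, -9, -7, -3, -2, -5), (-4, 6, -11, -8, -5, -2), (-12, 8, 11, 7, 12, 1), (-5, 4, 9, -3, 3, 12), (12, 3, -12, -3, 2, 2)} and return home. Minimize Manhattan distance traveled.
258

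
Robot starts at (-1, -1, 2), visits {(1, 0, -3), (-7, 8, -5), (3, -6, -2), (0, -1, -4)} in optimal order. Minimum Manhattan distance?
42
(one optimal route: (-1, -1, 2) → (3, -6, -2) → (1, 0, -3) → (0, -1, -4) → (-7, 8, -5))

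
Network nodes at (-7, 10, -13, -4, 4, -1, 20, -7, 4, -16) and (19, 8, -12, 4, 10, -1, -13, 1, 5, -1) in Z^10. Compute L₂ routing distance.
46.4758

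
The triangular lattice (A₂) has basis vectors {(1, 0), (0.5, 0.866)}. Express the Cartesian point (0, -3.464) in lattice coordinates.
2b₁ - 4b₂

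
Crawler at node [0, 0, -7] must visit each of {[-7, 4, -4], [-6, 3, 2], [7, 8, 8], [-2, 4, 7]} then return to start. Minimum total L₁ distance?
76
(one optimal route: (0, 0, -7) → (-7, 4, -4) → (-6, 3, 2) → (-2, 4, 7) → (7, 8, 8) → (0, 0, -7))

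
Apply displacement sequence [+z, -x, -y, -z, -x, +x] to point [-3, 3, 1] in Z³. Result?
(-4, 2, 1)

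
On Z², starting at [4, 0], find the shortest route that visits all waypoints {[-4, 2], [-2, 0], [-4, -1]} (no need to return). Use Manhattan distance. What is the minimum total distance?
12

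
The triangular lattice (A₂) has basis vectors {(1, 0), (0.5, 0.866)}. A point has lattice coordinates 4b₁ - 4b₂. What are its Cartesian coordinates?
(2, -3.464)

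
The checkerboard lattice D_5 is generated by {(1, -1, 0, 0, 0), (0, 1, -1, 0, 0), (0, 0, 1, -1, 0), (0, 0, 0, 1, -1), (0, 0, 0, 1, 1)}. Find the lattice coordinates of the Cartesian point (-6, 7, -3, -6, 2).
-6b₁ + b₂ - 2b₃ - 5b₄ - 3b₅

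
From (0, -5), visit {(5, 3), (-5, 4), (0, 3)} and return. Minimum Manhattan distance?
38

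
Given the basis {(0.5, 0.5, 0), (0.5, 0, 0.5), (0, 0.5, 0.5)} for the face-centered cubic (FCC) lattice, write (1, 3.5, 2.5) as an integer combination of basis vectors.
2b₁ + 5b₃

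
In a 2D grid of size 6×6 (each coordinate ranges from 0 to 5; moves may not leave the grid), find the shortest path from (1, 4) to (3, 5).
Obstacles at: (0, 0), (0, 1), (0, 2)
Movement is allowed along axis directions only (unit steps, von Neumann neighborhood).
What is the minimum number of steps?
3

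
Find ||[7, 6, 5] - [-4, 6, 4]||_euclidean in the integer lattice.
11.0454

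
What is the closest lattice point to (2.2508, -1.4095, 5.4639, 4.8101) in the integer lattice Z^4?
(2, -1, 5, 5)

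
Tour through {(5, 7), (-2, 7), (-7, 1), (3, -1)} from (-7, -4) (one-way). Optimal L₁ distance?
33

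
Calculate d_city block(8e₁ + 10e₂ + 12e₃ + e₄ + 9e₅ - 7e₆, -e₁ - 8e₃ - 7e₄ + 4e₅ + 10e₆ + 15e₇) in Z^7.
84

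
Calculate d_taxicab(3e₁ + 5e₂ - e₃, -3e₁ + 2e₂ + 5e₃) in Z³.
15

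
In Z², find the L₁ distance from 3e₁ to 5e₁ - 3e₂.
5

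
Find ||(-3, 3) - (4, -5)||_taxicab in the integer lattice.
15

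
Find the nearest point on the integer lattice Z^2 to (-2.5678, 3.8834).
(-3, 4)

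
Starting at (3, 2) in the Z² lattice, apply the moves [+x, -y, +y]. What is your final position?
(4, 2)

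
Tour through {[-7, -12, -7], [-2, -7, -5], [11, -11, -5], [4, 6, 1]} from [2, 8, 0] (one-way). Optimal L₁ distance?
63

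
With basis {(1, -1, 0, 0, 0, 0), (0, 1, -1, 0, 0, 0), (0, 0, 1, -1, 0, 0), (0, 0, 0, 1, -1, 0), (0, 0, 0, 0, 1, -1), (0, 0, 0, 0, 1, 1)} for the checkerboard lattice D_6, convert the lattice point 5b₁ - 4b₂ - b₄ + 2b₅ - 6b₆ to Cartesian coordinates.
(5, -9, 4, -1, -3, -8)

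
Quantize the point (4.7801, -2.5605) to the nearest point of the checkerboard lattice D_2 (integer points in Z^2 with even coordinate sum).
(5, -3)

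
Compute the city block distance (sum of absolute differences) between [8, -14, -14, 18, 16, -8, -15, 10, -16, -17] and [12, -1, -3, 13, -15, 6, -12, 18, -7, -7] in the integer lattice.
108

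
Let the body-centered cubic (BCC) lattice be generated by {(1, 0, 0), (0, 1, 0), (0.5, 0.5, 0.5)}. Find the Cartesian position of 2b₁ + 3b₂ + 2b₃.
(3, 4, 1)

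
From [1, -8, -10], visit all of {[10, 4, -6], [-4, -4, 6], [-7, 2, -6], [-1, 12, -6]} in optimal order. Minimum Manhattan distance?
81
(one optimal route: (1, -8, -10) → (10, 4, -6) → (-1, 12, -6) → (-7, 2, -6) → (-4, -4, 6))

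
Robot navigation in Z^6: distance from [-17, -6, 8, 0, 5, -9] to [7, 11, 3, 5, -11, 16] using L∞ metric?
25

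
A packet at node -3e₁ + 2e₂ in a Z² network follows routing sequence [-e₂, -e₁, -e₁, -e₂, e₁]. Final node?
(-4, 0)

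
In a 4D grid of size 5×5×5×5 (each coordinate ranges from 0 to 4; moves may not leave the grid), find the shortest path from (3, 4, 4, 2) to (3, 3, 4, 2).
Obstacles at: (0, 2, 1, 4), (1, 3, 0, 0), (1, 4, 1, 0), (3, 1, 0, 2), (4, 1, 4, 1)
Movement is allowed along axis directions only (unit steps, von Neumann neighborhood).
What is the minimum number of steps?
1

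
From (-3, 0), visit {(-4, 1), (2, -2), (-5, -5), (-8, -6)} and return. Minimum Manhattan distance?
34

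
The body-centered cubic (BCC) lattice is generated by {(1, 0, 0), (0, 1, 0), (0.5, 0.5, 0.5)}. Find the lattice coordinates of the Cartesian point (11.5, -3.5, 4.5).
7b₁ - 8b₂ + 9b₃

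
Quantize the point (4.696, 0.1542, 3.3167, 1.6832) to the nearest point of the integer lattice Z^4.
(5, 0, 3, 2)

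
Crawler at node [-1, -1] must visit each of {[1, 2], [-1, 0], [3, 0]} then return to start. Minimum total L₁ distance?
14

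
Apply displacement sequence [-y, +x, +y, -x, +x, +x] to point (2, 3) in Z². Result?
(4, 3)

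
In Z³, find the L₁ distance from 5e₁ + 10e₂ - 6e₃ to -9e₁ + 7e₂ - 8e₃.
19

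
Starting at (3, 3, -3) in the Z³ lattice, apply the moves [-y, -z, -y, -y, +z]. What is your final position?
(3, 0, -3)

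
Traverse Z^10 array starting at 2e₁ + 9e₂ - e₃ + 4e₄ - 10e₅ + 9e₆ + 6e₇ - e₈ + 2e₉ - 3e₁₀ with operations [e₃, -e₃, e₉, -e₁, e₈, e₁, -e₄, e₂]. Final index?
(2, 10, -1, 3, -10, 9, 6, 0, 3, -3)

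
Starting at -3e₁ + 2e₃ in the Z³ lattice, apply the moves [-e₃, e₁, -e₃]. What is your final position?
(-2, 0, 0)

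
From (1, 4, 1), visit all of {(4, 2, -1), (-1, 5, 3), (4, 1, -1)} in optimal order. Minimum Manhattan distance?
18
(one optimal route: (1, 4, 1) → (-1, 5, 3) → (4, 2, -1) → (4, 1, -1))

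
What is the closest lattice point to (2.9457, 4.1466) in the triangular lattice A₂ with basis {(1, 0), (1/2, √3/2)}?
(2.5, 4.33)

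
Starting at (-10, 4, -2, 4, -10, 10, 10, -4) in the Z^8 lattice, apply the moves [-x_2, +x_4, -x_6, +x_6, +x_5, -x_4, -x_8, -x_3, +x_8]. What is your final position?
(-10, 3, -3, 4, -9, 10, 10, -4)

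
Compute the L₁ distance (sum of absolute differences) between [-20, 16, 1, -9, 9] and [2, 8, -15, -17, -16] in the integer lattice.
79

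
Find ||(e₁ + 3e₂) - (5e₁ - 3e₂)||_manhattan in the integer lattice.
10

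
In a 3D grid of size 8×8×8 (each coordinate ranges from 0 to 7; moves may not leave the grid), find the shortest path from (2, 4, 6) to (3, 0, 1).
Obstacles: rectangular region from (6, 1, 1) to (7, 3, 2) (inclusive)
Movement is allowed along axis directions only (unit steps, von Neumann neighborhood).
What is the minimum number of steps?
10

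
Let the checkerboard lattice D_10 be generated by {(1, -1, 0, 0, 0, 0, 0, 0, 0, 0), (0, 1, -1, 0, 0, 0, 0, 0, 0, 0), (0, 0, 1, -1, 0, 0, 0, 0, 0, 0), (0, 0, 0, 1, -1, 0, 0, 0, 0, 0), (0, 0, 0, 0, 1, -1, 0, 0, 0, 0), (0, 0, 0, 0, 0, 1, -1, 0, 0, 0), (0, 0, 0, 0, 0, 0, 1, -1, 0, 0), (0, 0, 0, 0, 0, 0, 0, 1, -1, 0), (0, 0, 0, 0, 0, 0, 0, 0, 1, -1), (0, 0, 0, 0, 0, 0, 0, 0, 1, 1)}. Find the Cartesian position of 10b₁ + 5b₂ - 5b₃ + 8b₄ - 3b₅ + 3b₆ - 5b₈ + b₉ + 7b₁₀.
(10, -5, -10, 13, -11, 6, -3, -5, 13, 6)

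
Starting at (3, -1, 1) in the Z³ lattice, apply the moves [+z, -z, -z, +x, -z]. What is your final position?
(4, -1, -1)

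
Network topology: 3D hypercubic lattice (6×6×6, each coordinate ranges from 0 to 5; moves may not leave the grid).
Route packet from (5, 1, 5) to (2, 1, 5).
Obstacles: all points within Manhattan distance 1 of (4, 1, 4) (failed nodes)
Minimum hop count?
5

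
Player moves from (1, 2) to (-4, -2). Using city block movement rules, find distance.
9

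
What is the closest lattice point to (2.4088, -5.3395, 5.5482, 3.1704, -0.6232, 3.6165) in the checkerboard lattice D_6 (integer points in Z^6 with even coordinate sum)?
(2, -5, 5, 3, -1, 4)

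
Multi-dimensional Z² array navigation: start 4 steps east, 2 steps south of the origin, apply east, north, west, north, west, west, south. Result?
(2, -1)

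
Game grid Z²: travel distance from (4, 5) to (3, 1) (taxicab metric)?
5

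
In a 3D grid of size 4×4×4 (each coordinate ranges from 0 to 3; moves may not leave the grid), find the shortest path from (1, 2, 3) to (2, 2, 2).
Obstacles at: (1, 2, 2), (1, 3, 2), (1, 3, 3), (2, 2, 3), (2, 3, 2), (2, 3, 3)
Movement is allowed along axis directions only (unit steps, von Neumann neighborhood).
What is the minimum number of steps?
4
(one shortest path: (1, 2, 3) → (1, 1, 3) → (2, 1, 3) → (2, 1, 2) → (2, 2, 2))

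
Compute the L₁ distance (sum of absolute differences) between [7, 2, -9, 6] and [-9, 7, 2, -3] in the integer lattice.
41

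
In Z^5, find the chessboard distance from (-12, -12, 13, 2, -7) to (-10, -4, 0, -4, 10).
17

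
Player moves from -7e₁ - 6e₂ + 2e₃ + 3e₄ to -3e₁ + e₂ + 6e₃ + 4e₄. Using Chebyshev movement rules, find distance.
7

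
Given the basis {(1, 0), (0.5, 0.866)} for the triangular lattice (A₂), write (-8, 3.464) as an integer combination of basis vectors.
-10b₁ + 4b₂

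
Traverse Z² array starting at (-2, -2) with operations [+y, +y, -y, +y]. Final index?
(-2, 0)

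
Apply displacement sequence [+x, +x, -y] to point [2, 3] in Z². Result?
(4, 2)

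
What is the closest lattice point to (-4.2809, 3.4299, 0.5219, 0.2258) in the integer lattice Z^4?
(-4, 3, 1, 0)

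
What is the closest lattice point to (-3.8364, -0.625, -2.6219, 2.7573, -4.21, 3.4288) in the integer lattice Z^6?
(-4, -1, -3, 3, -4, 3)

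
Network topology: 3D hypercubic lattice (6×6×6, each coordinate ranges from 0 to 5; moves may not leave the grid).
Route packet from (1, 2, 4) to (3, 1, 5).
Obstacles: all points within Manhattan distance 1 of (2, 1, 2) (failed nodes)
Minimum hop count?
4
(one shortest path: (1, 2, 4) → (2, 2, 4) → (3, 2, 4) → (3, 1, 4) → (3, 1, 5))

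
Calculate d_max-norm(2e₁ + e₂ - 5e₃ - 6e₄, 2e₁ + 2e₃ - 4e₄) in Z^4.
7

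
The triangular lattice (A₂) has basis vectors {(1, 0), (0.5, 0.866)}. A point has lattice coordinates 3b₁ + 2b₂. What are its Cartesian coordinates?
(4, 1.732)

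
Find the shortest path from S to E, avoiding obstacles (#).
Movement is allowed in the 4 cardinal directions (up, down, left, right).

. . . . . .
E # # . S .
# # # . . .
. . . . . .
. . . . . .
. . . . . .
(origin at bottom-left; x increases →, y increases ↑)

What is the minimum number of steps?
6
(one shortest path: (4, 4) → (3, 4) → (3, 5) → (2, 5) → (1, 5) → (0, 5) → (0, 4))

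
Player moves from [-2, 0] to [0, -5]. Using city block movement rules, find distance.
7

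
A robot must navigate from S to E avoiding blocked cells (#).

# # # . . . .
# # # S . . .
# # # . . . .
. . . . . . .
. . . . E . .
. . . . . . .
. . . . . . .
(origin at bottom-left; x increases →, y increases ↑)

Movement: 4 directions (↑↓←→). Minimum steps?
4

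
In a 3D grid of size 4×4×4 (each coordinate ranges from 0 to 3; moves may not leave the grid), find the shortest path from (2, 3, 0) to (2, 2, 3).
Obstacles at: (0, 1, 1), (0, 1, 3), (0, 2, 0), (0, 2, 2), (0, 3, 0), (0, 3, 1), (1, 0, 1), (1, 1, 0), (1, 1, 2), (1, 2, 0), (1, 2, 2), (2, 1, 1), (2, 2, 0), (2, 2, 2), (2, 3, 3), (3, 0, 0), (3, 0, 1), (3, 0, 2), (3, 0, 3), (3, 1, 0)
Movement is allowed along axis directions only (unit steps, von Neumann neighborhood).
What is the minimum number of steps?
6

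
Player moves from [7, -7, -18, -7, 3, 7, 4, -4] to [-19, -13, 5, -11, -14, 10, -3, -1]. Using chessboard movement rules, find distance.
26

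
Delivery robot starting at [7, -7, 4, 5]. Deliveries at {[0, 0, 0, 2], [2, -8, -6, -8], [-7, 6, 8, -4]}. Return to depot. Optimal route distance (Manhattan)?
118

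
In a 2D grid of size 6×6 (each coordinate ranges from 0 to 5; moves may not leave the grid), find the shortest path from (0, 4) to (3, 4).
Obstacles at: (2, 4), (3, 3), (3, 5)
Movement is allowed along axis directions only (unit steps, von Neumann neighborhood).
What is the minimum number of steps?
9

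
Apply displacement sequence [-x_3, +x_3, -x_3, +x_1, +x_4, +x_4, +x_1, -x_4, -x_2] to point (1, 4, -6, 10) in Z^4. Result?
(3, 3, -7, 11)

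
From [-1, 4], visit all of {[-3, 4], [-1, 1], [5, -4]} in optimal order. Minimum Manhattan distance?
18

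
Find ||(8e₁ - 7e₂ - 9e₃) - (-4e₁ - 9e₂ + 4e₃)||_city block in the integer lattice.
27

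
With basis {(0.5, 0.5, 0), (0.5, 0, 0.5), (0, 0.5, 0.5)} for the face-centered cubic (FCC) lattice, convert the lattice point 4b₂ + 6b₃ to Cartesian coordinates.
(2, 3, 5)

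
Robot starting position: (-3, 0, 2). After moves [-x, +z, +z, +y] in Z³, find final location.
(-4, 1, 4)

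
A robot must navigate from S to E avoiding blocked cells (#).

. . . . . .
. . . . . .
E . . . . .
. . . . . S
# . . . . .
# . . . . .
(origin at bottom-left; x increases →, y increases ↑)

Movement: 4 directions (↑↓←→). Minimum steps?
6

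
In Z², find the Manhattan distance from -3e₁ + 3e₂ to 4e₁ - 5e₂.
15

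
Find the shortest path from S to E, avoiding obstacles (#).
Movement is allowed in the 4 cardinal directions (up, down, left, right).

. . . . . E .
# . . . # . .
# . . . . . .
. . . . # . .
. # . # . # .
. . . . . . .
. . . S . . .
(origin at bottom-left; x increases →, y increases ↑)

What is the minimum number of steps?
10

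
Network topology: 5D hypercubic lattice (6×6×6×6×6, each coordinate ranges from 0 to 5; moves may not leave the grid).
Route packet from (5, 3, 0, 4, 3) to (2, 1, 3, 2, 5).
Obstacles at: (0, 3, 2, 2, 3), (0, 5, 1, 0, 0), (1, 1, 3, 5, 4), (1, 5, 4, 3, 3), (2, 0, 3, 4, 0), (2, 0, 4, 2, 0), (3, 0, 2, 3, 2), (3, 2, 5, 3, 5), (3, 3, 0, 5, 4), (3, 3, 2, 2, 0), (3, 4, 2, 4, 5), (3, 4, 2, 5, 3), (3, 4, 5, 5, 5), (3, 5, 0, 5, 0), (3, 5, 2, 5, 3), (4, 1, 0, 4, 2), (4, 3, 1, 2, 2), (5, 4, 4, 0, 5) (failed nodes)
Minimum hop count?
12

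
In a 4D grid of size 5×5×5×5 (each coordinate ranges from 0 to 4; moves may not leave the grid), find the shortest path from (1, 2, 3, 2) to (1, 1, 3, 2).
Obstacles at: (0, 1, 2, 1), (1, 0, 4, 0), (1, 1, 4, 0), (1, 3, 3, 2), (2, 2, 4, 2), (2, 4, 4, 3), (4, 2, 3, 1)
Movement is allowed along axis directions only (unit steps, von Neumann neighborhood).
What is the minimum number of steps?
1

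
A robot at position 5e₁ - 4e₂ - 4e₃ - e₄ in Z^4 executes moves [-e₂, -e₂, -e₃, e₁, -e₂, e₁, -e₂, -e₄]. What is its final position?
(7, -8, -5, -2)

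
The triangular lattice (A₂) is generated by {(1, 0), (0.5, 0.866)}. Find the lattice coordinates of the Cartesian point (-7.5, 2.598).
-9b₁ + 3b₂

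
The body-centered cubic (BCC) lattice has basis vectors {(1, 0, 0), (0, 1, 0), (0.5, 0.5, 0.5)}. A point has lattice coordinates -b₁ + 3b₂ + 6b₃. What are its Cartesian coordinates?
(2, 6, 3)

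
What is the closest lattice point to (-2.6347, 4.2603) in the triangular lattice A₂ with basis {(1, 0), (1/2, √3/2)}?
(-2.5, 4.33)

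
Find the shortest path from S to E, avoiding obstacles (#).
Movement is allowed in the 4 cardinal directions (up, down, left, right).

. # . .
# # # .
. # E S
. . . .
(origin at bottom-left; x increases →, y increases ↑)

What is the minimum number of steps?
1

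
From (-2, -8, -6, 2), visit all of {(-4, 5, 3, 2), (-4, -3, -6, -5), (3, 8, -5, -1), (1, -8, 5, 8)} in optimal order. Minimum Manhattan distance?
84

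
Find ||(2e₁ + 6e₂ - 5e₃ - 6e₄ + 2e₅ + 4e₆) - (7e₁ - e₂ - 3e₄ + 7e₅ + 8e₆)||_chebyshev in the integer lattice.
7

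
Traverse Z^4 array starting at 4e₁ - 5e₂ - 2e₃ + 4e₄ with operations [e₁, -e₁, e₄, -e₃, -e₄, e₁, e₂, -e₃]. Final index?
(5, -4, -4, 4)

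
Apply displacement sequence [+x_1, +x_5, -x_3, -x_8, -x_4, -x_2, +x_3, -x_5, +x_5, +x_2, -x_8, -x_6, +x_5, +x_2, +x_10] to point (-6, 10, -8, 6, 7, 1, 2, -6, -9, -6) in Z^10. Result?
(-5, 11, -8, 5, 9, 0, 2, -8, -9, -5)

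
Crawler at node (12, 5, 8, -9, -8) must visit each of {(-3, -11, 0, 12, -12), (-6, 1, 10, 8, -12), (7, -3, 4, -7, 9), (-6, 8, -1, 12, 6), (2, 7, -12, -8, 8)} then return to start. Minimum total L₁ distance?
226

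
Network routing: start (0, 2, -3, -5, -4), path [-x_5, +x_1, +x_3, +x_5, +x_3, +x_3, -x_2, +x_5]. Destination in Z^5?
(1, 1, 0, -5, -3)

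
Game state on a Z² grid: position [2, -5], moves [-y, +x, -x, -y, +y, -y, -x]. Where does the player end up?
(1, -7)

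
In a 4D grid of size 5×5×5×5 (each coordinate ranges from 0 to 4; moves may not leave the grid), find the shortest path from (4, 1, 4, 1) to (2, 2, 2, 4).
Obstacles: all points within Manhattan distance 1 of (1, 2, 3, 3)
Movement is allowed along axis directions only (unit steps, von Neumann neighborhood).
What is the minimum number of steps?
8
(one shortest path: (4, 1, 4, 1) → (3, 1, 4, 1) → (2, 1, 4, 1) → (2, 2, 4, 1) → (2, 2, 3, 1) → (2, 2, 2, 1) → (2, 2, 2, 2) → (2, 2, 2, 3) → (2, 2, 2, 4))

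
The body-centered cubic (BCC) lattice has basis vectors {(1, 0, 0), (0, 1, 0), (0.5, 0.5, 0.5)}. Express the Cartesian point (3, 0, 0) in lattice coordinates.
3b₁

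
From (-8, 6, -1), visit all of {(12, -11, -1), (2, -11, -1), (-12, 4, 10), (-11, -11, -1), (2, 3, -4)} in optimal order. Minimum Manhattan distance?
93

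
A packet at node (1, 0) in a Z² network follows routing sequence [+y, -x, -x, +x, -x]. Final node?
(-1, 1)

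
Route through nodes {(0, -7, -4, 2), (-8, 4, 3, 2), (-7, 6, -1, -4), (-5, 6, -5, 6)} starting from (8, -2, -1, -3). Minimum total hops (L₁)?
73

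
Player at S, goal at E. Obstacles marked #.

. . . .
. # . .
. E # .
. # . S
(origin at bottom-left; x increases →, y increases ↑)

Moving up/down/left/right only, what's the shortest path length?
9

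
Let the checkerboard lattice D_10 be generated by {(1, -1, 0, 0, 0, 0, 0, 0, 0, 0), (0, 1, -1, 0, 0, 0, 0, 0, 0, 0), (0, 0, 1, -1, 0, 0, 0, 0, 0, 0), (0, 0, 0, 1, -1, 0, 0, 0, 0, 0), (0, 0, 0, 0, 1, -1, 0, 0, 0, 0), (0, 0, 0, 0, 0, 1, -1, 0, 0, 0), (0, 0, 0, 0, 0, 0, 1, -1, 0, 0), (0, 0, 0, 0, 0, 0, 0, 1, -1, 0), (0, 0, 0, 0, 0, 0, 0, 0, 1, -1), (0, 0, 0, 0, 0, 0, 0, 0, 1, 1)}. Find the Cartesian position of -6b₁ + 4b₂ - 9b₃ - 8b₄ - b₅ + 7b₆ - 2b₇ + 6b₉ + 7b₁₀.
(-6, 10, -13, 1, 7, 8, -9, 2, 13, 1)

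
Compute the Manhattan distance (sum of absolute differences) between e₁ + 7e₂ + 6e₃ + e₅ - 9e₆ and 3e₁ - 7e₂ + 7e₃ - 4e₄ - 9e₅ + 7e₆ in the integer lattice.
47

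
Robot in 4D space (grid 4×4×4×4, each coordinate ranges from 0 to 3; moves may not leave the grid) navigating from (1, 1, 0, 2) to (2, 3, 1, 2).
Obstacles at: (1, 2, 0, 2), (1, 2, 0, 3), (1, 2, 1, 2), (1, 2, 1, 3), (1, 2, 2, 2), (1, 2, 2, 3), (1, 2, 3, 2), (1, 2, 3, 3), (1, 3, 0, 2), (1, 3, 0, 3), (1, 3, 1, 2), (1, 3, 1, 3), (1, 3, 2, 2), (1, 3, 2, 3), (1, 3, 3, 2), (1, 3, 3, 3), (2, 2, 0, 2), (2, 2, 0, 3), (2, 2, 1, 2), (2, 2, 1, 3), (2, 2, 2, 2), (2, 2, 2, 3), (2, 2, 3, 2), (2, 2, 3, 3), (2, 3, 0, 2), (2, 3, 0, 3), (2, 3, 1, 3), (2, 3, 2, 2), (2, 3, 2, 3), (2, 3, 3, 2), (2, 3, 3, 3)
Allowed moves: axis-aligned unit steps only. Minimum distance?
6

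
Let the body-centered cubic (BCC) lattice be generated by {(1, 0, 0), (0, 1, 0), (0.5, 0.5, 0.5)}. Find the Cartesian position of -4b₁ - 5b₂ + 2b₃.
(-3, -4, 1)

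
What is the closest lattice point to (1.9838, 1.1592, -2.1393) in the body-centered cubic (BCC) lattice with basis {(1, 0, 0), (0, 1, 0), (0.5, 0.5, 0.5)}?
(2, 1, -2)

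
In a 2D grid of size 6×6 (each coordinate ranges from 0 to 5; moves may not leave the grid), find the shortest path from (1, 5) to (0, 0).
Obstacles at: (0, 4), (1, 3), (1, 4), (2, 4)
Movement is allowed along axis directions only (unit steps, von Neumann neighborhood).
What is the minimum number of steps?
10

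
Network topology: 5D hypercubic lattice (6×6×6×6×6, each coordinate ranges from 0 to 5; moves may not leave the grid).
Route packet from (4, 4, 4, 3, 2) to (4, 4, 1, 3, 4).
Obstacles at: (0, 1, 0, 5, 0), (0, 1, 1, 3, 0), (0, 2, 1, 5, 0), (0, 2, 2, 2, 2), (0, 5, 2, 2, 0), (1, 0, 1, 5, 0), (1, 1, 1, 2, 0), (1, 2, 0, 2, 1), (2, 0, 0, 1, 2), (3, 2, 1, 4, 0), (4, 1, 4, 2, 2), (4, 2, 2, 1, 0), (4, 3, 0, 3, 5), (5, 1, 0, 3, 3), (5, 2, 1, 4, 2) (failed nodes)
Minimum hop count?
5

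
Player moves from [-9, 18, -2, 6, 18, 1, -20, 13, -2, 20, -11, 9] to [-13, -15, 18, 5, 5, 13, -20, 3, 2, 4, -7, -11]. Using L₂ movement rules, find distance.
51.0588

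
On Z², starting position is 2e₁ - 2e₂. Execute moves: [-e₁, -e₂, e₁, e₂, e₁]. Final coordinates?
(3, -2)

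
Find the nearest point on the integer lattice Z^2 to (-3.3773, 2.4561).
(-3, 2)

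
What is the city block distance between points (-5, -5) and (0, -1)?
9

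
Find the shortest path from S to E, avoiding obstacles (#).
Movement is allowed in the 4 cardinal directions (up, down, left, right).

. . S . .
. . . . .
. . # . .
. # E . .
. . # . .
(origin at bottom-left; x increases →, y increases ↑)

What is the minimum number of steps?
5
(one shortest path: (2, 4) → (3, 4) → (3, 3) → (3, 2) → (3, 1) → (2, 1))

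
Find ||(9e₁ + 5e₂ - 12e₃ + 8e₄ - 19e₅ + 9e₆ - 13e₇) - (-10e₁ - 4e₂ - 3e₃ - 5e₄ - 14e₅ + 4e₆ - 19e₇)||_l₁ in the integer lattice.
66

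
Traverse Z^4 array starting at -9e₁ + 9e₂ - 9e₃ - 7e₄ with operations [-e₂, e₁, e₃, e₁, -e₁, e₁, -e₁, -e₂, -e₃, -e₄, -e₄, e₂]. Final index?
(-8, 8, -9, -9)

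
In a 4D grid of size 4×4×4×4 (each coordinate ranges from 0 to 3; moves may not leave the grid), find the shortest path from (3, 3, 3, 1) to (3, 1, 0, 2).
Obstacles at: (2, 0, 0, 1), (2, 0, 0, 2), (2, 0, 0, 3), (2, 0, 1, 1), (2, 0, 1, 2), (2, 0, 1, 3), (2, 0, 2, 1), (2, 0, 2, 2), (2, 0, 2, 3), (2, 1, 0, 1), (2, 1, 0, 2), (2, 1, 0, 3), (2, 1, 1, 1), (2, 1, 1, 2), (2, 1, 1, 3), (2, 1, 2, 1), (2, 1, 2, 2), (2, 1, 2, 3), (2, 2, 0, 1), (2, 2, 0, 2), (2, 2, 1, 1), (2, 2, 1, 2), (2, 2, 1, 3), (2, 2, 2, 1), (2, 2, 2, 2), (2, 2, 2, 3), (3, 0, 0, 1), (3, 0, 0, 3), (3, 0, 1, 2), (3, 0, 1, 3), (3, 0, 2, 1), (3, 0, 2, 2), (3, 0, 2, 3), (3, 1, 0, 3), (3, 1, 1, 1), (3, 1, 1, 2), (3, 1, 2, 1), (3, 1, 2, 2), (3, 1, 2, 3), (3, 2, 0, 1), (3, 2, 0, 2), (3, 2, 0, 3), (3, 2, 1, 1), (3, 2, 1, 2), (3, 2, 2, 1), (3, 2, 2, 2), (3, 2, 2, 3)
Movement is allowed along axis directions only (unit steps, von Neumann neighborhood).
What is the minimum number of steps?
8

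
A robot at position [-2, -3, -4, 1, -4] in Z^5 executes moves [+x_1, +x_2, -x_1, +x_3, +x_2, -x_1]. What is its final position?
(-3, -1, -3, 1, -4)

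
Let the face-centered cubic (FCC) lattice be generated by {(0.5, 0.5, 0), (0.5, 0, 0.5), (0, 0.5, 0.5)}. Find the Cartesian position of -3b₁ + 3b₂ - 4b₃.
(0, -3.5, -0.5)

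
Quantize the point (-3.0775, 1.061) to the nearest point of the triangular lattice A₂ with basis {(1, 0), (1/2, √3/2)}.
(-3.5, 0.866)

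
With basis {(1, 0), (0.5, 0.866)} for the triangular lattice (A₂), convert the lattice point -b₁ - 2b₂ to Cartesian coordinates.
(-2, -1.732)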